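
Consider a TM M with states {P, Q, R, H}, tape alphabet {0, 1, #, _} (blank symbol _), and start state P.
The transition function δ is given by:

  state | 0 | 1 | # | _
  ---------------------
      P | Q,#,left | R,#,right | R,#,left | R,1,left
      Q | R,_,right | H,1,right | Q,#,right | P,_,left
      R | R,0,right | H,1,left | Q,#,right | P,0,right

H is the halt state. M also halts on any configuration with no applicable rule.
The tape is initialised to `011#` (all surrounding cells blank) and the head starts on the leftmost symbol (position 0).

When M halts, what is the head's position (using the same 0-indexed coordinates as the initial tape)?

2

P | ___[0]11#   read 0 → write #, move left, go to Q
Q | __[_]#11#   read _ → write _, move left, go to P
P | _[_]_#11#   read _ → write 1, move left, go to R
R | [_]1_#11#   read _ → write 0, move right, go to P
P | 0[1]_#11#   read 1 → write #, move right, go to R
R | 0#[_]#11#   read _ → write 0, move right, go to P
P | 0#0[#]11#   read # → write #, move left, go to R
R | 0#[0]#11#   read 0 → write 0, move right, go to R
R | 0#0[#]11#   read # → write #, move right, go to Q
Q | 0#0#[1]1#   read 1 → write 1, move right, go to H
H | 0#0#1[1]#
At halt the head is at cell 2.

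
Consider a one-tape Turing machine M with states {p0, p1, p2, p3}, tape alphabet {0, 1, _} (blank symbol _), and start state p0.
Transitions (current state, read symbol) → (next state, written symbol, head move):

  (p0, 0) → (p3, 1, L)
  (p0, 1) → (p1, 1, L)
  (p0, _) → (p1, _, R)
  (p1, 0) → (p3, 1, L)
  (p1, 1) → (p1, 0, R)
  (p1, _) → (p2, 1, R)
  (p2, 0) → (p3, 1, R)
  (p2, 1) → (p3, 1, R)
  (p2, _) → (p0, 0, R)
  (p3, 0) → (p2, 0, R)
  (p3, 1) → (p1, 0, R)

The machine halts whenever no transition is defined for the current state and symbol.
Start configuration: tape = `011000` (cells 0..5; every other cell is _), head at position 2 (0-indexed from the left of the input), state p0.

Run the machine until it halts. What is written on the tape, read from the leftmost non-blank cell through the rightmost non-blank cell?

state=p0 head=2 tape=01[1]000_   (p0,1)→(p1,1,L)
state=p1 head=1 tape=0[1]1000_   (p1,1)→(p1,0,R)
state=p1 head=2 tape=00[1]000_   (p1,1)→(p1,0,R)
state=p1 head=3 tape=000[0]00_   (p1,0)→(p3,1,L)
state=p3 head=2 tape=00[0]100_   (p3,0)→(p2,0,R)
state=p2 head=3 tape=000[1]00_   (p2,1)→(p3,1,R)
state=p3 head=4 tape=0001[0]0_   (p3,0)→(p2,0,R)
state=p2 head=5 tape=00010[0]_   (p2,0)→(p3,1,R)
state=p3 head=6 tape=000101[_]
The non-blank tape span at halt is 000101.

000101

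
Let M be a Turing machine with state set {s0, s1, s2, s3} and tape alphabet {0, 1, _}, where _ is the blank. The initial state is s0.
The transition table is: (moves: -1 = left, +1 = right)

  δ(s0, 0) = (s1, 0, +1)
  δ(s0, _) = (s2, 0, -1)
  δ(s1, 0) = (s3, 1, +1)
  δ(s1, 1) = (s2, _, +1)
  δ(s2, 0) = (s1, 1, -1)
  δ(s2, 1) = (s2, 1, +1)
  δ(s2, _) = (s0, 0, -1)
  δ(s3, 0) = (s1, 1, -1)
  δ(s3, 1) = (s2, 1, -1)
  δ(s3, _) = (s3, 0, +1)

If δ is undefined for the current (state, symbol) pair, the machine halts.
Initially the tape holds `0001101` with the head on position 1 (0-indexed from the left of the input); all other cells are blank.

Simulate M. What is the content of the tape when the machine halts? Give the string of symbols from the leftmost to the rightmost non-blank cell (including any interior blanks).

0011_110

s0 | 0[0]01101_   read 0 → write 0, move +1, go to s1
s1 | 00[0]1101_   read 0 → write 1, move +1, go to s3
s3 | 001[1]101_   read 1 → write 1, move -1, go to s2
s2 | 00[1]1101_   read 1 → write 1, move +1, go to s2
s2 | 001[1]101_   read 1 → write 1, move +1, go to s2
s2 | 0011[1]01_   read 1 → write 1, move +1, go to s2
s2 | 00111[0]1_   read 0 → write 1, move -1, go to s1
s1 | 0011[1]11_   read 1 → write _, move +1, go to s2
s2 | 0011_[1]1_   read 1 → write 1, move +1, go to s2
s2 | 0011_1[1]_   read 1 → write 1, move +1, go to s2
s2 | 0011_11[_]   read _ → write 0, move -1, go to s0
s0 | 0011_1[1]0
The non-blank tape span at halt is 0011_110.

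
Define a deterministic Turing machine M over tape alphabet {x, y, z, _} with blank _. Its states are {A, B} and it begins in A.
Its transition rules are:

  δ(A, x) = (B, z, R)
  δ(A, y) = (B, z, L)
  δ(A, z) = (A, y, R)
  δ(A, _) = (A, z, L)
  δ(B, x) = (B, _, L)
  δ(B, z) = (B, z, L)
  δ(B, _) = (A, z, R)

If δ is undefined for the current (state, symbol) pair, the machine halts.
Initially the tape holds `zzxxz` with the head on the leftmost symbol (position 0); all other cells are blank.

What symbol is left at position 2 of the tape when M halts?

A | [z]zxxz   read z → write y, move R, go to A
A | y[z]xxz   read z → write y, move R, go to A
A | yy[x]xz   read x → write z, move R, go to B
B | yyz[x]z   read x → write _, move L, go to B
B | yy[z]_z   read z → write z, move L, go to B
B | y[y]z_z
Cell 2 holds z when M halts.

z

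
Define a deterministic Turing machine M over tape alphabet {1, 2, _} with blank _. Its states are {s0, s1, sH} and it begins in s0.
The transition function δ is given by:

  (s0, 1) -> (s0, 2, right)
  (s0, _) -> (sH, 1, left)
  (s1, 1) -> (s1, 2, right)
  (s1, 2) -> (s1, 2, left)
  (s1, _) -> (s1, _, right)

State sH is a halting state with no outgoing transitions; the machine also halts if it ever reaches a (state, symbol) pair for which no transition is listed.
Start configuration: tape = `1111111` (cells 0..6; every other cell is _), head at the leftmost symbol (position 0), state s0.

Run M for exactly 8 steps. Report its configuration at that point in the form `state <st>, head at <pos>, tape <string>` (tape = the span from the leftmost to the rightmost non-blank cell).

state=s0 head=0 tape=[1]111111_   (s0,1)→(s0,2,right)
state=s0 head=1 tape=2[1]11111_   (s0,1)→(s0,2,right)
state=s0 head=2 tape=22[1]1111_   (s0,1)→(s0,2,right)
state=s0 head=3 tape=222[1]111_   (s0,1)→(s0,2,right)
state=s0 head=4 tape=2222[1]11_   (s0,1)→(s0,2,right)
state=s0 head=5 tape=22222[1]1_   (s0,1)→(s0,2,right)
state=s0 head=6 tape=222222[1]_   (s0,1)→(s0,2,right)
state=s0 head=7 tape=2222222[_]   (s0,_)→(sH,1,left)
state=sH head=6 tape=222222[2]1
After 8 steps: state sH, head at 6, tape 22222221.

state sH, head at 6, tape 22222221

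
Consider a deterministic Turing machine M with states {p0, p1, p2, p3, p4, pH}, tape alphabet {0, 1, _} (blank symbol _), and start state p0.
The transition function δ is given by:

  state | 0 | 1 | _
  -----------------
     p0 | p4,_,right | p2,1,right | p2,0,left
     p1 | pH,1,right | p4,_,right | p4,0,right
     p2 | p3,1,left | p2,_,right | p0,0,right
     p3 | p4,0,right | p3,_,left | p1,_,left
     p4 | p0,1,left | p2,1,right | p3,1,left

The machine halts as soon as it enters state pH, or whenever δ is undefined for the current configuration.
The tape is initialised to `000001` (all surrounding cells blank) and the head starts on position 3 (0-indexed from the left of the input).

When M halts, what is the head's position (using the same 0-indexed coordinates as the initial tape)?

state=p0 head=3 tape=000[0]01__   (p0,0)→(p4,_,right)
state=p4 head=4 tape=000_[0]1__   (p4,0)→(p0,1,left)
state=p0 head=3 tape=000[_]11__   (p0,_)→(p2,0,left)
state=p2 head=2 tape=00[0]011__   (p2,0)→(p3,1,left)
state=p3 head=1 tape=0[0]1011__   (p3,0)→(p4,0,right)
state=p4 head=2 tape=00[1]011__   (p4,1)→(p2,1,right)
state=p2 head=3 tape=001[0]11__   (p2,0)→(p3,1,left)
state=p3 head=2 tape=00[1]111__   (p3,1)→(p3,_,left)
state=p3 head=1 tape=0[0]_111__   (p3,0)→(p4,0,right)
state=p4 head=2 tape=00[_]111__   (p4,_)→(p3,1,left)
state=p3 head=1 tape=0[0]1111__   (p3,0)→(p4,0,right)
state=p4 head=2 tape=00[1]111__   (p4,1)→(p2,1,right)
state=p2 head=3 tape=001[1]11__   (p2,1)→(p2,_,right)
state=p2 head=4 tape=001_[1]1__   (p2,1)→(p2,_,right)
state=p2 head=5 tape=001__[1]__   (p2,1)→(p2,_,right)
state=p2 head=6 tape=001___[_]_   (p2,_)→(p0,0,right)
state=p0 head=7 tape=001___0[_]   (p0,_)→(p2,0,left)
state=p2 head=6 tape=001___[0]0   (p2,0)→(p3,1,left)
state=p3 head=5 tape=001__[_]10   (p3,_)→(p1,_,left)
state=p1 head=4 tape=001_[_]_10   (p1,_)→(p4,0,right)
state=p4 head=5 tape=001_0[_]10   (p4,_)→(p3,1,left)
state=p3 head=4 tape=001_[0]110   (p3,0)→(p4,0,right)
state=p4 head=5 tape=001_0[1]10   (p4,1)→(p2,1,right)
state=p2 head=6 tape=001_01[1]0   (p2,1)→(p2,_,right)
state=p2 head=7 tape=001_01_[0]   (p2,0)→(p3,1,left)
state=p3 head=6 tape=001_01[_]1   (p3,_)→(p1,_,left)
state=p1 head=5 tape=001_0[1]_1   (p1,1)→(p4,_,right)
state=p4 head=6 tape=001_0_[_]1   (p4,_)→(p3,1,left)
state=p3 head=5 tape=001_0[_]11   (p3,_)→(p1,_,left)
state=p1 head=4 tape=001_[0]_11   (p1,0)→(pH,1,right)
state=pH head=5 tape=001_1[_]11
At halt the head is at cell 5.

5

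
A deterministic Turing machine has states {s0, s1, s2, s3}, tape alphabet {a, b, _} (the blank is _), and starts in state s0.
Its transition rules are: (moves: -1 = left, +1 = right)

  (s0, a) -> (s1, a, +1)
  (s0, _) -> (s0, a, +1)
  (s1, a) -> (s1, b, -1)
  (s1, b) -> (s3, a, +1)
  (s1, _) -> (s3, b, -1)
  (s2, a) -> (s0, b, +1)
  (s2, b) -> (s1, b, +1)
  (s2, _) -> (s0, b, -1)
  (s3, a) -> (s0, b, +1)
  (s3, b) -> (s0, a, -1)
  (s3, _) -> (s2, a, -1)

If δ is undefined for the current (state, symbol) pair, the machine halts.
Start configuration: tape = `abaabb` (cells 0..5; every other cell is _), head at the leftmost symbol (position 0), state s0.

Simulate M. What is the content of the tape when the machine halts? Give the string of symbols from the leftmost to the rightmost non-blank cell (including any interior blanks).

ababbbbbbb

s0 | ____[a]baabb   read a → write a, move +1, go to s1
s1 | ____a[b]aabb   read b → write a, move +1, go to s3
s3 | ____aa[a]abb   read a → write b, move +1, go to s0
s0 | ____aab[a]bb   read a → write a, move +1, go to s1
s1 | ____aaba[b]b   read b → write a, move +1, go to s3
s3 | ____aabaa[b]   read b → write a, move -1, go to s0
s0 | ____aaba[a]a   read a → write a, move +1, go to s1
s1 | ____aabaa[a]   read a → write b, move -1, go to s1
s1 | ____aaba[a]b   read a → write b, move -1, go to s1
s1 | ____aab[a]bb   read a → write b, move -1, go to s1
s1 | ____aa[b]bbb   read b → write a, move +1, go to s3
s3 | ____aaa[b]bb   read b → write a, move -1, go to s0
s0 | ____aa[a]abb   read a → write a, move +1, go to s1
s1 | ____aaa[a]bb   read a → write b, move -1, go to s1
s1 | ____aa[a]bbb   read a → write b, move -1, go to s1
s1 | ____a[a]bbbb   read a → write b, move -1, go to s1
s1 | ____[a]bbbbb   read a → write b, move -1, go to s1
s1 | ___[_]bbbbbb   read _ → write b, move -1, go to s3
s3 | __[_]bbbbbbb   read _ → write a, move -1, go to s2
s2 | _[_]abbbbbbb   read _ → write b, move -1, go to s0
s0 | [_]babbbbbbb   read _ → write a, move +1, go to s0
s0 | a[b]abbbbbbb
The non-blank tape span at halt is ababbbbbbb.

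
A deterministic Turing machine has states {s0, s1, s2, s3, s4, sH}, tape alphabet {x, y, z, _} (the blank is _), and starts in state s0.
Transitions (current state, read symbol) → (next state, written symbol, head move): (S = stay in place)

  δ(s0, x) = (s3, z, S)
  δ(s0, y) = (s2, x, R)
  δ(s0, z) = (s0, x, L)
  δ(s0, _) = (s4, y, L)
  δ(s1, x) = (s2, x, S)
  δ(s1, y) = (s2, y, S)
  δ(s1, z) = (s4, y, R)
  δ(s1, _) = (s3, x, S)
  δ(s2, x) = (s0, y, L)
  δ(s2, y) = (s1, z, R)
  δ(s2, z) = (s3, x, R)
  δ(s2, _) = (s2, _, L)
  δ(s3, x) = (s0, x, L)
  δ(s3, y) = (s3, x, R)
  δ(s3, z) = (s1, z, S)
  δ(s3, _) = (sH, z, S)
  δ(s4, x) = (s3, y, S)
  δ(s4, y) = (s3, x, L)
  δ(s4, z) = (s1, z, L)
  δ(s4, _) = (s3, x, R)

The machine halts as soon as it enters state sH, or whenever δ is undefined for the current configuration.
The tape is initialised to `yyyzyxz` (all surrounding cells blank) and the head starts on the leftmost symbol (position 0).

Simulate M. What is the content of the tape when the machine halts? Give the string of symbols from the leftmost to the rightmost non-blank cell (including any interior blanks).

xzzyyxyxz

state=s0 head=0 tape=[y]yyzyxz__   (s0,y)→(s2,x,R)
state=s2 head=1 tape=x[y]yzyxz__   (s2,y)→(s1,z,R)
state=s1 head=2 tape=xz[y]zyxz__   (s1,y)→(s2,y,S)
state=s2 head=2 tape=xz[y]zyxz__   (s2,y)→(s1,z,R)
state=s1 head=3 tape=xzz[z]yxz__   (s1,z)→(s4,y,R)
state=s4 head=4 tape=xzzy[y]xz__   (s4,y)→(s3,x,L)
state=s3 head=3 tape=xzz[y]xxz__   (s3,y)→(s3,x,R)
state=s3 head=4 tape=xzzx[x]xz__   (s3,x)→(s0,x,L)
state=s0 head=3 tape=xzz[x]xxz__   (s0,x)→(s3,z,S)
state=s3 head=3 tape=xzz[z]xxz__   (s3,z)→(s1,z,S)
state=s1 head=3 tape=xzz[z]xxz__   (s1,z)→(s4,y,R)
state=s4 head=4 tape=xzzy[x]xz__   (s4,x)→(s3,y,S)
state=s3 head=4 tape=xzzy[y]xz__   (s3,y)→(s3,x,R)
state=s3 head=5 tape=xzzyx[x]z__   (s3,x)→(s0,x,L)
state=s0 head=4 tape=xzzy[x]xz__   (s0,x)→(s3,z,S)
state=s3 head=4 tape=xzzy[z]xz__   (s3,z)→(s1,z,S)
state=s1 head=4 tape=xzzy[z]xz__   (s1,z)→(s4,y,R)
state=s4 head=5 tape=xzzyy[x]z__   (s4,x)→(s3,y,S)
state=s3 head=5 tape=xzzyy[y]z__   (s3,y)→(s3,x,R)
state=s3 head=6 tape=xzzyyx[z]__   (s3,z)→(s1,z,S)
state=s1 head=6 tape=xzzyyx[z]__   (s1,z)→(s4,y,R)
state=s4 head=7 tape=xzzyyxy[_]_   (s4,_)→(s3,x,R)
state=s3 head=8 tape=xzzyyxyx[_]   (s3,_)→(sH,z,S)
state=sH head=8 tape=xzzyyxyx[z]
The non-blank tape span at halt is xzzyyxyxz.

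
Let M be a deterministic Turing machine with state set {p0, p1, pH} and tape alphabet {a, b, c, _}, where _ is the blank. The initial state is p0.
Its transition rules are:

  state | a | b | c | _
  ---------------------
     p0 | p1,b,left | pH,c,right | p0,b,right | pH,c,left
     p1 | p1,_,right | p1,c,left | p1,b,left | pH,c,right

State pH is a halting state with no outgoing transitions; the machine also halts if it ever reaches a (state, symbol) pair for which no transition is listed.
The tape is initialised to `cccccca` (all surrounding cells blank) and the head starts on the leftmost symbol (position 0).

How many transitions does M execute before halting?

p0 | _[c]ccccca   read c → write b, move right, go to p0
p0 | _b[c]cccca   read c → write b, move right, go to p0
p0 | _bb[c]ccca   read c → write b, move right, go to p0
p0 | _bbb[c]cca   read c → write b, move right, go to p0
p0 | _bbbb[c]ca   read c → write b, move right, go to p0
p0 | _bbbbb[c]a   read c → write b, move right, go to p0
p0 | _bbbbbb[a]   read a → write b, move left, go to p1
p1 | _bbbbb[b]b   read b → write c, move left, go to p1
p1 | _bbbb[b]cb   read b → write c, move left, go to p1
p1 | _bbb[b]ccb   read b → write c, move left, go to p1
p1 | _bb[b]cccb   read b → write c, move left, go to p1
p1 | _b[b]ccccb   read b → write c, move left, go to p1
p1 | _[b]cccccb   read b → write c, move left, go to p1
p1 | [_]ccccccb   read _ → write c, move right, go to pH
pH | c[c]cccccb
M halts after 14 transitions.

14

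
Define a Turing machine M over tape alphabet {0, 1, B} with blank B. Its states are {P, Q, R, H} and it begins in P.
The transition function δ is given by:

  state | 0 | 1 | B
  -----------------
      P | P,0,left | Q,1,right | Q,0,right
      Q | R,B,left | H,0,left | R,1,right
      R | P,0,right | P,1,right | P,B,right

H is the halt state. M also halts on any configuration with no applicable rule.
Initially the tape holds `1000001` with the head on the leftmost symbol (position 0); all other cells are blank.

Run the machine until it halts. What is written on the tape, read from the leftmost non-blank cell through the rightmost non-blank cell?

state=P head=0 tape=[1]000001   (P,1)→(Q,1,right)
state=Q head=1 tape=1[0]00001   (Q,0)→(R,B,left)
state=R head=0 tape=[1]B00001   (R,1)→(P,1,right)
state=P head=1 tape=1[B]00001   (P,B)→(Q,0,right)
state=Q head=2 tape=10[0]0001   (Q,0)→(R,B,left)
state=R head=1 tape=1[0]B0001   (R,0)→(P,0,right)
state=P head=2 tape=10[B]0001   (P,B)→(Q,0,right)
state=Q head=3 tape=100[0]001   (Q,0)→(R,B,left)
state=R head=2 tape=10[0]B001   (R,0)→(P,0,right)
state=P head=3 tape=100[B]001   (P,B)→(Q,0,right)
state=Q head=4 tape=1000[0]01   (Q,0)→(R,B,left)
state=R head=3 tape=100[0]B01   (R,0)→(P,0,right)
state=P head=4 tape=1000[B]01   (P,B)→(Q,0,right)
state=Q head=5 tape=10000[0]1   (Q,0)→(R,B,left)
state=R head=4 tape=1000[0]B1   (R,0)→(P,0,right)
state=P head=5 tape=10000[B]1   (P,B)→(Q,0,right)
state=Q head=6 tape=100000[1]   (Q,1)→(H,0,left)
state=H head=5 tape=10000[0]0
The non-blank tape span at halt is 1000000.

1000000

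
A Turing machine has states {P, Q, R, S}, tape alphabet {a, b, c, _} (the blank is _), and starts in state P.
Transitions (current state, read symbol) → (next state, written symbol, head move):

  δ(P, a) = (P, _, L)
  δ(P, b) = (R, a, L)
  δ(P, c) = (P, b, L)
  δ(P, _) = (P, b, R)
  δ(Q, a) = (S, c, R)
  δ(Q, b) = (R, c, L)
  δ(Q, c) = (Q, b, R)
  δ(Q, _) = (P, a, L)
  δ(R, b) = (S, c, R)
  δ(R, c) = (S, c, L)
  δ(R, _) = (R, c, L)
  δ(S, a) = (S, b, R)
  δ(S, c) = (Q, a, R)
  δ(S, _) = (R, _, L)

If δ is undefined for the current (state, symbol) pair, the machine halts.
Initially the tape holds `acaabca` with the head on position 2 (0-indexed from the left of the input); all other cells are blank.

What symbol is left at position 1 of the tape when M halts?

P | _ac[a]abca   read a → write _, move L, go to P
P | _a[c]_abca   read c → write b, move L, go to P
P | _[a]b_abca   read a → write _, move L, go to P
P | [_]_b_abca   read _ → write b, move R, go to P
P | b[_]b_abca   read _ → write b, move R, go to P
P | bb[b]_abca   read b → write a, move L, go to R
R | b[b]a_abca   read b → write c, move R, go to S
S | bc[a]_abca   read a → write b, move R, go to S
S | bcb[_]abca   read _ → write _, move L, go to R
R | bc[b]_abca   read b → write c, move R, go to S
S | bcc[_]abca   read _ → write _, move L, go to R
R | bc[c]_abca   read c → write c, move L, go to S
S | b[c]c_abca   read c → write a, move R, go to Q
Q | ba[c]_abca   read c → write b, move R, go to Q
Q | bab[_]abca   read _ → write a, move L, go to P
P | ba[b]aabca   read b → write a, move L, go to R
R | b[a]aaabca
Cell 1 holds a when M halts.

a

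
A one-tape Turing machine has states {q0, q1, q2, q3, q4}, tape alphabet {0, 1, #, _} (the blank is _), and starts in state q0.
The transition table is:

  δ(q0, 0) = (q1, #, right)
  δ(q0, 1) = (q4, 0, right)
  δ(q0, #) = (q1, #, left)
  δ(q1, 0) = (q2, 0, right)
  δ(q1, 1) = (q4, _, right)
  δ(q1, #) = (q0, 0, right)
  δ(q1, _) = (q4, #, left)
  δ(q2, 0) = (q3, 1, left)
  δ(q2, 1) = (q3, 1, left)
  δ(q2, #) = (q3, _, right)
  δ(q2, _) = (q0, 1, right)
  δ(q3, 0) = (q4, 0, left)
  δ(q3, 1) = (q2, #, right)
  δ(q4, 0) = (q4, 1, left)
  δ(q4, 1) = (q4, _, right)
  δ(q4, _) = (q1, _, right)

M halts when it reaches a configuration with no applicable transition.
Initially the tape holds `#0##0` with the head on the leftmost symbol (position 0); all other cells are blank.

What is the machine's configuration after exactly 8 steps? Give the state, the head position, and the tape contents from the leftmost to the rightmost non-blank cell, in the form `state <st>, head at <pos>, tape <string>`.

state q4, head at 0, tape 0_0##0

q0 | __[#]0##0   read # → write #, move left, go to q1
q1 | _[_]#0##0   read _ → write #, move left, go to q4
q4 | [_]##0##0   read _ → write _, move right, go to q1
q1 | _[#]#0##0   read # → write 0, move right, go to q0
q0 | _0[#]0##0   read # → write #, move left, go to q1
q1 | _[0]#0##0   read 0 → write 0, move right, go to q2
q2 | _0[#]0##0   read # → write _, move right, go to q3
q3 | _0_[0]##0   read 0 → write 0, move left, go to q4
q4 | _0[_]0##0
After 8 steps: state q4, head at 0, tape 0_0##0.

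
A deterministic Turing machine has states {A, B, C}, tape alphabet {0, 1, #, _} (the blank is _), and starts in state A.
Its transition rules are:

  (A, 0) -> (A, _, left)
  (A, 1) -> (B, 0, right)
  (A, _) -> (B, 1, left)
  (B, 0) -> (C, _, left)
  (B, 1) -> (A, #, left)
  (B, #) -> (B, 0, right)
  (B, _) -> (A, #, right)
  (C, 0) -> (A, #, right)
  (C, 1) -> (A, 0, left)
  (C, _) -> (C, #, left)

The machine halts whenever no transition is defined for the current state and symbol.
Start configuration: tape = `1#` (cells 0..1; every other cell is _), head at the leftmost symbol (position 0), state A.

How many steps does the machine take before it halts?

18

state=A head=0 tape=__[1]#__   (A,1)→(B,0,right)
state=B head=1 tape=__0[#]__   (B,#)→(B,0,right)
state=B head=2 tape=__00[_]_   (B,_)→(A,#,right)
state=A head=3 tape=__00#[_]   (A,_)→(B,1,left)
state=B head=2 tape=__00[#]1   (B,#)→(B,0,right)
state=B head=3 tape=__000[1]   (B,1)→(A,#,left)
state=A head=2 tape=__00[0]#   (A,0)→(A,_,left)
state=A head=1 tape=__0[0]_#   (A,0)→(A,_,left)
state=A head=0 tape=__[0]__#   (A,0)→(A,_,left)
state=A head=-1 tape=_[_]___#   (A,_)→(B,1,left)
state=B head=-2 tape=[_]1___#   (B,_)→(A,#,right)
state=A head=-1 tape=#[1]___#   (A,1)→(B,0,right)
state=B head=0 tape=#0[_]__#   (B,_)→(A,#,right)
state=A head=1 tape=#0#[_]_#   (A,_)→(B,1,left)
state=B head=0 tape=#0[#]1_#   (B,#)→(B,0,right)
state=B head=1 tape=#00[1]_#   (B,1)→(A,#,left)
state=A head=0 tape=#0[0]#_#   (A,0)→(A,_,left)
state=A head=-1 tape=#[0]_#_#   (A,0)→(A,_,left)
state=A head=-2 tape=[#]__#_#
M halts after 18 transitions.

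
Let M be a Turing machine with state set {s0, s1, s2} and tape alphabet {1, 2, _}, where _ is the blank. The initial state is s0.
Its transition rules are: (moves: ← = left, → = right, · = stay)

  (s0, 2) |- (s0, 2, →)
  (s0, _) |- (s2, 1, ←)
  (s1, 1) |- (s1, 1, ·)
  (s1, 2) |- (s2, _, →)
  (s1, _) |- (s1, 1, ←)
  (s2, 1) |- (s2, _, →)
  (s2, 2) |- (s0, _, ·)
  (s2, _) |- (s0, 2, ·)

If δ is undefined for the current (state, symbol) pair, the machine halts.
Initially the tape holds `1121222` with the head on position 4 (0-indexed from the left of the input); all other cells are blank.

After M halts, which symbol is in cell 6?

state=s0 head=4 tape=1121[2]22___   (s0,2)→(s0,2,→)
state=s0 head=5 tape=11212[2]2___   (s0,2)→(s0,2,→)
state=s0 head=6 tape=112122[2]___   (s0,2)→(s0,2,→)
state=s0 head=7 tape=1121222[_]__   (s0,_)→(s2,1,←)
state=s2 head=6 tape=112122[2]1__   (s2,2)→(s0,_,·)
state=s0 head=6 tape=112122[_]1__   (s0,_)→(s2,1,←)
state=s2 head=5 tape=11212[2]11__   (s2,2)→(s0,_,·)
state=s0 head=5 tape=11212[_]11__   (s0,_)→(s2,1,←)
state=s2 head=4 tape=1121[2]111__   (s2,2)→(s0,_,·)
state=s0 head=4 tape=1121[_]111__   (s0,_)→(s2,1,←)
state=s2 head=3 tape=112[1]1111__   (s2,1)→(s2,_,→)
state=s2 head=4 tape=112_[1]111__   (s2,1)→(s2,_,→)
state=s2 head=5 tape=112__[1]11__   (s2,1)→(s2,_,→)
state=s2 head=6 tape=112___[1]1__   (s2,1)→(s2,_,→)
state=s2 head=7 tape=112____[1]__   (s2,1)→(s2,_,→)
state=s2 head=8 tape=112_____[_]_   (s2,_)→(s0,2,·)
state=s0 head=8 tape=112_____[2]_   (s0,2)→(s0,2,→)
state=s0 head=9 tape=112_____2[_]   (s0,_)→(s2,1,←)
state=s2 head=8 tape=112_____[2]1   (s2,2)→(s0,_,·)
state=s0 head=8 tape=112_____[_]1   (s0,_)→(s2,1,←)
state=s2 head=7 tape=112____[_]11   (s2,_)→(s0,2,·)
state=s0 head=7 tape=112____[2]11   (s0,2)→(s0,2,→)
state=s0 head=8 tape=112____2[1]1
Cell 6 holds _ when M halts.

_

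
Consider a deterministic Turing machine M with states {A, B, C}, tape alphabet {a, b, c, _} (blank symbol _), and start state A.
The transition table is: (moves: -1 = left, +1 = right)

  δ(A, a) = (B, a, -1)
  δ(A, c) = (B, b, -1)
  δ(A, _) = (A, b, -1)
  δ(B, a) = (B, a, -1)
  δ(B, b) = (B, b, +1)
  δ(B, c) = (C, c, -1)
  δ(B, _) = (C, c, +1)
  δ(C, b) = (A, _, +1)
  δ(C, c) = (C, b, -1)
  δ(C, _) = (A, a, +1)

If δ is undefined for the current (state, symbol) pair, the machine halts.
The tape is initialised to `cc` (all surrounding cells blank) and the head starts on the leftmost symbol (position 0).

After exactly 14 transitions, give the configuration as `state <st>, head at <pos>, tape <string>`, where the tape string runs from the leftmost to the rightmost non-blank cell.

state C, head at -2, tape cabbbb

A | ___[c]c_   read c → write b, move -1, go to B
B | __[_]bc_   read _ → write c, move +1, go to C
C | __c[b]c_   read b → write _, move +1, go to A
A | __c_[c]_   read c → write b, move -1, go to B
B | __c[_]b_   read _ → write c, move +1, go to C
C | __cc[b]_   read b → write _, move +1, go to A
A | __cc_[_]   read _ → write b, move -1, go to A
A | __cc[_]b   read _ → write b, move -1, go to A
A | __c[c]bb   read c → write b, move -1, go to B
B | __[c]bbb   read c → write c, move -1, go to C
C | _[_]cbbb   read _ → write a, move +1, go to A
A | _a[c]bbb   read c → write b, move -1, go to B
B | _[a]bbbb   read a → write a, move -1, go to B
B | [_]abbbb   read _ → write c, move +1, go to C
C | c[a]bbbb
After 14 steps: state C, head at -2, tape cabbbb.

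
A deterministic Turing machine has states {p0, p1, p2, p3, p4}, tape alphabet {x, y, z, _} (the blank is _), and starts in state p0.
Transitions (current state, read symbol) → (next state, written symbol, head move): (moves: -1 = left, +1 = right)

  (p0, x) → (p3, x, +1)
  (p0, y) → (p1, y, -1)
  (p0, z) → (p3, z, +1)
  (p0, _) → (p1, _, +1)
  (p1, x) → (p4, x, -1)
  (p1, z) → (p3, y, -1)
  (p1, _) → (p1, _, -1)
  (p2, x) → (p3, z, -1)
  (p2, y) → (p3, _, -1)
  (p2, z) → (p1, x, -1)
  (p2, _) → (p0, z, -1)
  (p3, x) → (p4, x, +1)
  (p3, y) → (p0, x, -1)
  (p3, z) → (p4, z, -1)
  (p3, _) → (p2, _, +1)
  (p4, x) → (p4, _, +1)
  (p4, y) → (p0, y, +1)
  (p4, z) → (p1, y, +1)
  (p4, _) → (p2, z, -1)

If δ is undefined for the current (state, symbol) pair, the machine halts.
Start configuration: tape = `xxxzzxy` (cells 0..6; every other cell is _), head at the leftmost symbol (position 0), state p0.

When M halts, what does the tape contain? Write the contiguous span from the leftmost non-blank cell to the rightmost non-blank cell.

p0 | [x]xxzzxy__   read x → write x, move +1, go to p3
p3 | x[x]xzzxy__   read x → write x, move +1, go to p4
p4 | xx[x]zzxy__   read x → write _, move +1, go to p4
p4 | xx_[z]zxy__   read z → write y, move +1, go to p1
p1 | xx_y[z]xy__   read z → write y, move -1, go to p3
p3 | xx_[y]yxy__   read y → write x, move -1, go to p0
p0 | xx[_]xyxy__   read _ → write _, move +1, go to p1
p1 | xx_[x]yxy__   read x → write x, move -1, go to p4
p4 | xx[_]xyxy__   read _ → write z, move -1, go to p2
p2 | x[x]zxyxy__   read x → write z, move -1, go to p3
p3 | [x]zzxyxy__   read x → write x, move +1, go to p4
p4 | x[z]zxyxy__   read z → write y, move +1, go to p1
p1 | xy[z]xyxy__   read z → write y, move -1, go to p3
p3 | x[y]yxyxy__   read y → write x, move -1, go to p0
p0 | [x]xyxyxy__   read x → write x, move +1, go to p3
p3 | x[x]yxyxy__   read x → write x, move +1, go to p4
p4 | xx[y]xyxy__   read y → write y, move +1, go to p0
p0 | xxy[x]yxy__   read x → write x, move +1, go to p3
p3 | xxyx[y]xy__   read y → write x, move -1, go to p0
p0 | xxy[x]xxy__   read x → write x, move +1, go to p3
p3 | xxyx[x]xy__   read x → write x, move +1, go to p4
p4 | xxyxx[x]y__   read x → write _, move +1, go to p4
p4 | xxyxx_[y]__   read y → write y, move +1, go to p0
p0 | xxyxx_y[_]_   read _ → write _, move +1, go to p1
p1 | xxyxx_y_[_]   read _ → write _, move -1, go to p1
p1 | xxyxx_y[_]_   read _ → write _, move -1, go to p1
p1 | xxyxx_[y]__
The non-blank tape span at halt is xxyxx_y.

xxyxx_y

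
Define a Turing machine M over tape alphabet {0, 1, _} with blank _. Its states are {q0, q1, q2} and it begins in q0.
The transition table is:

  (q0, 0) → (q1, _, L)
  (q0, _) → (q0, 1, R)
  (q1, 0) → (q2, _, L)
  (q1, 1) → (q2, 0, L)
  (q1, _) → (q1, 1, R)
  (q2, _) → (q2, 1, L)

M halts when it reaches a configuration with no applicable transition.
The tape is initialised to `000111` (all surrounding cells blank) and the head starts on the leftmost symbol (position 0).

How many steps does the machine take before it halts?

4

state=q0 head=0 tape=_[0]00111   (q0,0)→(q1,_,L)
state=q1 head=-1 tape=[_]_00111   (q1,_)→(q1,1,R)
state=q1 head=0 tape=1[_]00111   (q1,_)→(q1,1,R)
state=q1 head=1 tape=11[0]0111   (q1,0)→(q2,_,L)
state=q2 head=0 tape=1[1]_0111
M halts after 4 transitions.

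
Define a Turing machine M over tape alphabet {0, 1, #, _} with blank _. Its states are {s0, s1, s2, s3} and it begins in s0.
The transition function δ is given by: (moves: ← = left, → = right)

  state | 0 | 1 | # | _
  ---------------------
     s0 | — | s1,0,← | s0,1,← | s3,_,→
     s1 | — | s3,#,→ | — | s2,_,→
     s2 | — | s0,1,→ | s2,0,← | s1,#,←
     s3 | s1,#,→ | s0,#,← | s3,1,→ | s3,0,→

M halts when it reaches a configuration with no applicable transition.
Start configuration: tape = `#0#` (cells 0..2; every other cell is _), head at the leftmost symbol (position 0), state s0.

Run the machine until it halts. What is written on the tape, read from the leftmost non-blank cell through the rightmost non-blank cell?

1##

state=s0 head=0 tape=_[#]0#   (s0,#)→(s0,1,←)
state=s0 head=-1 tape=[_]10#   (s0,_)→(s3,_,→)
state=s3 head=0 tape=_[1]0#   (s3,1)→(s0,#,←)
state=s0 head=-1 tape=[_]#0#   (s0,_)→(s3,_,→)
state=s3 head=0 tape=_[#]0#   (s3,#)→(s3,1,→)
state=s3 head=1 tape=_1[0]#   (s3,0)→(s1,#,→)
state=s1 head=2 tape=_1#[#]
The non-blank tape span at halt is 1##.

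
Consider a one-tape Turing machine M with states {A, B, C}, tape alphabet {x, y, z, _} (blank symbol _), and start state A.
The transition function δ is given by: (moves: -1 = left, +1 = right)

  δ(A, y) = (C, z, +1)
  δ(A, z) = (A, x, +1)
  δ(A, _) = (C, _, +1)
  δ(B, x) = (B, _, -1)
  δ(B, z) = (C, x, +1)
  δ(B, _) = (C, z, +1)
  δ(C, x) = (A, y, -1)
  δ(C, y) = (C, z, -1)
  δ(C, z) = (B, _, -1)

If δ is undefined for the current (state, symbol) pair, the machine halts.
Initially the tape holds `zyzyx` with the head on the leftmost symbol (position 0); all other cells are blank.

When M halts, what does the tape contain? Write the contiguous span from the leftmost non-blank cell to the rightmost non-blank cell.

xx_yx

A | [z]yzyx   read z → write x, move +1, go to A
A | x[y]zyx   read y → write z, move +1, go to C
C | xz[z]yx   read z → write _, move -1, go to B
B | x[z]_yx   read z → write x, move +1, go to C
C | xx[_]yx
The non-blank tape span at halt is xx_yx.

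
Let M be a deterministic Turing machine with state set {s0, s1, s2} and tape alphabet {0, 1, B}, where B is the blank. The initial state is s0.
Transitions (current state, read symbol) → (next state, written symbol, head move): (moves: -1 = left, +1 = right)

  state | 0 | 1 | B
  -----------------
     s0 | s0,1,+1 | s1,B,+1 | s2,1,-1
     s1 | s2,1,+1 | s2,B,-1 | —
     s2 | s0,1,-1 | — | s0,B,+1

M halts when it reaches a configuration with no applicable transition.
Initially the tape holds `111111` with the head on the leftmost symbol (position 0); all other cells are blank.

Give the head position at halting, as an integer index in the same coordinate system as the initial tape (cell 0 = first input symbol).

state=s0 head=0 tape=[1]11111B   (s0,1)→(s1,B,+1)
state=s1 head=1 tape=B[1]1111B   (s1,1)→(s2,B,-1)
state=s2 head=0 tape=[B]B1111B   (s2,B)→(s0,B,+1)
state=s0 head=1 tape=B[B]1111B   (s0,B)→(s2,1,-1)
state=s2 head=0 tape=[B]11111B   (s2,B)→(s0,B,+1)
state=s0 head=1 tape=B[1]1111B   (s0,1)→(s1,B,+1)
state=s1 head=2 tape=BB[1]111B   (s1,1)→(s2,B,-1)
state=s2 head=1 tape=B[B]B111B   (s2,B)→(s0,B,+1)
state=s0 head=2 tape=BB[B]111B   (s0,B)→(s2,1,-1)
state=s2 head=1 tape=B[B]1111B   (s2,B)→(s0,B,+1)
state=s0 head=2 tape=BB[1]111B   (s0,1)→(s1,B,+1)
state=s1 head=3 tape=BBB[1]11B   (s1,1)→(s2,B,-1)
state=s2 head=2 tape=BB[B]B11B   (s2,B)→(s0,B,+1)
state=s0 head=3 tape=BBB[B]11B   (s0,B)→(s2,1,-1)
state=s2 head=2 tape=BB[B]111B   (s2,B)→(s0,B,+1)
state=s0 head=3 tape=BBB[1]11B   (s0,1)→(s1,B,+1)
state=s1 head=4 tape=BBBB[1]1B   (s1,1)→(s2,B,-1)
state=s2 head=3 tape=BBB[B]B1B   (s2,B)→(s0,B,+1)
state=s0 head=4 tape=BBBB[B]1B   (s0,B)→(s2,1,-1)
state=s2 head=3 tape=BBB[B]11B   (s2,B)→(s0,B,+1)
state=s0 head=4 tape=BBBB[1]1B   (s0,1)→(s1,B,+1)
state=s1 head=5 tape=BBBBB[1]B   (s1,1)→(s2,B,-1)
state=s2 head=4 tape=BBBB[B]BB   (s2,B)→(s0,B,+1)
state=s0 head=5 tape=BBBBB[B]B   (s0,B)→(s2,1,-1)
state=s2 head=4 tape=BBBB[B]1B   (s2,B)→(s0,B,+1)
state=s0 head=5 tape=BBBBB[1]B   (s0,1)→(s1,B,+1)
state=s1 head=6 tape=BBBBBB[B]
At halt the head is at cell 6.

6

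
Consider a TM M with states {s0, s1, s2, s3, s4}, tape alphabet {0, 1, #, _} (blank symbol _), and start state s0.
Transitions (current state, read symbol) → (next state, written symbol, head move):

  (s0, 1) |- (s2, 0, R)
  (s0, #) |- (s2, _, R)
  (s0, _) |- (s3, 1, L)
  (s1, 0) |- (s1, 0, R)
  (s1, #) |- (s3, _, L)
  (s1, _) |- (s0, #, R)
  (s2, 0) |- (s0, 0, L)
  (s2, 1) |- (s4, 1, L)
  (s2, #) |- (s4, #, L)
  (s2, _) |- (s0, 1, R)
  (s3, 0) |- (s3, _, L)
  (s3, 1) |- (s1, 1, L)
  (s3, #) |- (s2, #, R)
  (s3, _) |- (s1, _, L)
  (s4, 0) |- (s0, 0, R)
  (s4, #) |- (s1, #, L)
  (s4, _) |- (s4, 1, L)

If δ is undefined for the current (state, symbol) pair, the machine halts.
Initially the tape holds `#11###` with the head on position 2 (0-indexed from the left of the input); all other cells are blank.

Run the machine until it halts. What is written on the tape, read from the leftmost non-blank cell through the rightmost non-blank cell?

#1000#0011

s0 | #1[1]###____   read 1 → write 0, move R, go to s2
s2 | #10[#]##____   read # → write #, move L, go to s4
s4 | #1[0]###____   read 0 → write 0, move R, go to s0
s0 | #10[#]##____   read # → write _, move R, go to s2
s2 | #10_[#]#____   read # → write #, move L, go to s4
s4 | #10[_]##____   read _ → write 1, move L, go to s4
s4 | #1[0]1##____   read 0 → write 0, move R, go to s0
s0 | #10[1]##____   read 1 → write 0, move R, go to s2
s2 | #100[#]#____   read # → write #, move L, go to s4
s4 | #10[0]##____   read 0 → write 0, move R, go to s0
s0 | #100[#]#____   read # → write _, move R, go to s2
s2 | #100_[#]____   read # → write #, move L, go to s4
s4 | #100[_]#____   read _ → write 1, move L, go to s4
s4 | #10[0]1#____   read 0 → write 0, move R, go to s0
s0 | #100[1]#____   read 1 → write 0, move R, go to s2
s2 | #1000[#]____   read # → write #, move L, go to s4
s4 | #100[0]#____   read 0 → write 0, move R, go to s0
s0 | #1000[#]____   read # → write _, move R, go to s2
s2 | #1000_[_]___   read _ → write 1, move R, go to s0
s0 | #1000_1[_]__   read _ → write 1, move L, go to s3
s3 | #1000_[1]1__   read 1 → write 1, move L, go to s1
s1 | #1000[_]11__   read _ → write #, move R, go to s0
s0 | #1000#[1]1__   read 1 → write 0, move R, go to s2
s2 | #1000#0[1]__   read 1 → write 1, move L, go to s4
s4 | #1000#[0]1__   read 0 → write 0, move R, go to s0
s0 | #1000#0[1]__   read 1 → write 0, move R, go to s2
s2 | #1000#00[_]_   read _ → write 1, move R, go to s0
s0 | #1000#001[_]   read _ → write 1, move L, go to s3
s3 | #1000#00[1]1   read 1 → write 1, move L, go to s1
s1 | #1000#0[0]11   read 0 → write 0, move R, go to s1
s1 | #1000#00[1]1
The non-blank tape span at halt is #1000#0011.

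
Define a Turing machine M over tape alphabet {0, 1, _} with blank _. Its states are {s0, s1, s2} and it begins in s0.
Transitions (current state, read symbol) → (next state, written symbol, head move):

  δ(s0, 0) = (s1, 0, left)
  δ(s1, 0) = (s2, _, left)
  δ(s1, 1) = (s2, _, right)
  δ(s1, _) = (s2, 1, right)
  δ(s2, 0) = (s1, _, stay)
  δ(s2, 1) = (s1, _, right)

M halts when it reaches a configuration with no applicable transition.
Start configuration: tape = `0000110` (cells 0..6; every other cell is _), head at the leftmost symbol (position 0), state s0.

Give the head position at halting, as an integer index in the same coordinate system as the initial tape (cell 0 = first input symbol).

state=s0 head=0 tape=_[0]000110_   (s0,0)→(s1,0,left)
state=s1 head=-1 tape=[_]0000110_   (s1,_)→(s2,1,right)
state=s2 head=0 tape=1[0]000110_   (s2,0)→(s1,_,stay)
state=s1 head=0 tape=1[_]000110_   (s1,_)→(s2,1,right)
state=s2 head=1 tape=11[0]00110_   (s2,0)→(s1,_,stay)
state=s1 head=1 tape=11[_]00110_   (s1,_)→(s2,1,right)
state=s2 head=2 tape=111[0]0110_   (s2,0)→(s1,_,stay)
state=s1 head=2 tape=111[_]0110_   (s1,_)→(s2,1,right)
state=s2 head=3 tape=1111[0]110_   (s2,0)→(s1,_,stay)
state=s1 head=3 tape=1111[_]110_   (s1,_)→(s2,1,right)
state=s2 head=4 tape=11111[1]10_   (s2,1)→(s1,_,right)
state=s1 head=5 tape=11111_[1]0_   (s1,1)→(s2,_,right)
state=s2 head=6 tape=11111__[0]_   (s2,0)→(s1,_,stay)
state=s1 head=6 tape=11111__[_]_   (s1,_)→(s2,1,right)
state=s2 head=7 tape=11111__1[_]
At halt the head is at cell 7.

7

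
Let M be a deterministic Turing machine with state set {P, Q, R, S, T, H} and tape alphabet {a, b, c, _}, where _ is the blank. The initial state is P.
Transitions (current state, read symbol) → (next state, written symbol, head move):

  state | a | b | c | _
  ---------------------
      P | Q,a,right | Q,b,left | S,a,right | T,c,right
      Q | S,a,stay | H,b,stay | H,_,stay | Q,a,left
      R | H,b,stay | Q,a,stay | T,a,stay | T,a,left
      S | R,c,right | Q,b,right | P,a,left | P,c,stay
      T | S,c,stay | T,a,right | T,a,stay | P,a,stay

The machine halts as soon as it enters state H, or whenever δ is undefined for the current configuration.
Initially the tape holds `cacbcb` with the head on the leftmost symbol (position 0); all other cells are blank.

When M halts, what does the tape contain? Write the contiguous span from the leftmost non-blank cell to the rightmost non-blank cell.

aacaacb

state=P head=0 tape=[c]acbcb_   (P,c)→(S,a,right)
state=S head=1 tape=a[a]cbcb_   (S,a)→(R,c,right)
state=R head=2 tape=ac[c]bcb_   (R,c)→(T,a,stay)
state=T head=2 tape=ac[a]bcb_   (T,a)→(S,c,stay)
state=S head=2 tape=ac[c]bcb_   (S,c)→(P,a,left)
state=P head=1 tape=a[c]abcb_   (P,c)→(S,a,right)
state=S head=2 tape=aa[a]bcb_   (S,a)→(R,c,right)
state=R head=3 tape=aac[b]cb_   (R,b)→(Q,a,stay)
state=Q head=3 tape=aac[a]cb_   (Q,a)→(S,a,stay)
state=S head=3 tape=aac[a]cb_   (S,a)→(R,c,right)
state=R head=4 tape=aacc[c]b_   (R,c)→(T,a,stay)
state=T head=4 tape=aacc[a]b_   (T,a)→(S,c,stay)
state=S head=4 tape=aacc[c]b_   (S,c)→(P,a,left)
state=P head=3 tape=aac[c]ab_   (P,c)→(S,a,right)
state=S head=4 tape=aaca[a]b_   (S,a)→(R,c,right)
state=R head=5 tape=aacac[b]_   (R,b)→(Q,a,stay)
state=Q head=5 tape=aacac[a]_   (Q,a)→(S,a,stay)
state=S head=5 tape=aacac[a]_   (S,a)→(R,c,right)
state=R head=6 tape=aacacc[_]   (R,_)→(T,a,left)
state=T head=5 tape=aacac[c]a   (T,c)→(T,a,stay)
state=T head=5 tape=aacac[a]a   (T,a)→(S,c,stay)
state=S head=5 tape=aacac[c]a   (S,c)→(P,a,left)
state=P head=4 tape=aaca[c]aa   (P,c)→(S,a,right)
state=S head=5 tape=aacaa[a]a   (S,a)→(R,c,right)
state=R head=6 tape=aacaac[a]   (R,a)→(H,b,stay)
state=H head=6 tape=aacaac[b]
The non-blank tape span at halt is aacaacb.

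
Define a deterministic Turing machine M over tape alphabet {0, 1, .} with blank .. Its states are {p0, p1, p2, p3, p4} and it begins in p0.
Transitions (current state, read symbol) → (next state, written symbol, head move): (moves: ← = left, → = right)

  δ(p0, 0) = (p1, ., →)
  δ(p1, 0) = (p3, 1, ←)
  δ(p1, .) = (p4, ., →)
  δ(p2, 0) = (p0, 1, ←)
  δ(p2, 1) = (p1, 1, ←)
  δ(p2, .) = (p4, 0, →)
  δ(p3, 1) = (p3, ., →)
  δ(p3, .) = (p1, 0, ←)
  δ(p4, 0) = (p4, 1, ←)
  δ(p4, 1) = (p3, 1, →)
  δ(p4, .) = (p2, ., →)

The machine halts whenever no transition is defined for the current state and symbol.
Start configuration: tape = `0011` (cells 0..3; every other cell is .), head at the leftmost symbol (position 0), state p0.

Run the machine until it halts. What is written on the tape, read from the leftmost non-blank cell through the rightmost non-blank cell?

1...10

state=p0 head=0 tape=.[0]011..   (p0,0)→(p1,.,→)
state=p1 head=1 tape=..[0]11..   (p1,0)→(p3,1,←)
state=p3 head=0 tape=.[.]111..   (p3,.)→(p1,0,←)
state=p1 head=-1 tape=[.]0111..   (p1,.)→(p4,.,→)
state=p4 head=0 tape=.[0]111..   (p4,0)→(p4,1,←)
state=p4 head=-1 tape=[.]1111..   (p4,.)→(p2,.,→)
state=p2 head=0 tape=.[1]111..   (p2,1)→(p1,1,←)
state=p1 head=-1 tape=[.]1111..   (p1,.)→(p4,.,→)
state=p4 head=0 tape=.[1]111..   (p4,1)→(p3,1,→)
state=p3 head=1 tape=.1[1]11..   (p3,1)→(p3,.,→)
state=p3 head=2 tape=.1.[1]1..   (p3,1)→(p3,.,→)
state=p3 head=3 tape=.1..[1]..   (p3,1)→(p3,.,→)
state=p3 head=4 tape=.1...[.].   (p3,.)→(p1,0,←)
state=p1 head=3 tape=.1..[.]0.   (p1,.)→(p4,.,→)
state=p4 head=4 tape=.1...[0].   (p4,0)→(p4,1,←)
state=p4 head=3 tape=.1..[.]1.   (p4,.)→(p2,.,→)
state=p2 head=4 tape=.1...[1].   (p2,1)→(p1,1,←)
state=p1 head=3 tape=.1..[.]1.   (p1,.)→(p4,.,→)
state=p4 head=4 tape=.1...[1].   (p4,1)→(p3,1,→)
state=p3 head=5 tape=.1...1[.]   (p3,.)→(p1,0,←)
state=p1 head=4 tape=.1...[1]0
The non-blank tape span at halt is 1...10.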